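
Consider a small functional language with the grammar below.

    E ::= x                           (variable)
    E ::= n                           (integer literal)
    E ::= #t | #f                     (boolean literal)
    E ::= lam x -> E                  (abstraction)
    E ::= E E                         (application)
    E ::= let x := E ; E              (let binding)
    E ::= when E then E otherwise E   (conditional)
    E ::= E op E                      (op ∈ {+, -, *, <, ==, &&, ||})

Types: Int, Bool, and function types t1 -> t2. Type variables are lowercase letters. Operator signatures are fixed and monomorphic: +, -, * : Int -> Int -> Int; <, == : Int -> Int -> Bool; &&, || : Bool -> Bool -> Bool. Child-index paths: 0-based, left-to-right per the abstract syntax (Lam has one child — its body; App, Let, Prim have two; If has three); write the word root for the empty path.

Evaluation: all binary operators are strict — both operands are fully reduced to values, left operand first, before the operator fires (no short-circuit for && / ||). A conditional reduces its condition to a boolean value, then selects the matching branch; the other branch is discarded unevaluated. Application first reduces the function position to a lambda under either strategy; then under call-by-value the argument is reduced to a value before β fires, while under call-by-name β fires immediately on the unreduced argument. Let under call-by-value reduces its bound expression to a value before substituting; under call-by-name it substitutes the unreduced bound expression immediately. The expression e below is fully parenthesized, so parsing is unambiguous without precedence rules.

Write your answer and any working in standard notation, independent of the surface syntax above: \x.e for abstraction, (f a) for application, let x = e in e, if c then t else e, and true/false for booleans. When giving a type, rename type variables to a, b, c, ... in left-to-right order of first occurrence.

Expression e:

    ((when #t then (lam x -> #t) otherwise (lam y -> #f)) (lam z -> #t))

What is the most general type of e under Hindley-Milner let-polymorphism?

Answer: Bool

Derivation:
  unify Bool ~ Bool
\x._ : a -> Bool
\y._ : b -> Bool
  unify a -> Bool ~ b -> Bool
  unify a ~ b
  unify Bool ~ Bool
\z._ : c -> Bool
  unify b -> Bool ~ (c -> Bool) -> d
  unify b ~ c -> Bool
  unify Bool ~ d
_ _ : Bool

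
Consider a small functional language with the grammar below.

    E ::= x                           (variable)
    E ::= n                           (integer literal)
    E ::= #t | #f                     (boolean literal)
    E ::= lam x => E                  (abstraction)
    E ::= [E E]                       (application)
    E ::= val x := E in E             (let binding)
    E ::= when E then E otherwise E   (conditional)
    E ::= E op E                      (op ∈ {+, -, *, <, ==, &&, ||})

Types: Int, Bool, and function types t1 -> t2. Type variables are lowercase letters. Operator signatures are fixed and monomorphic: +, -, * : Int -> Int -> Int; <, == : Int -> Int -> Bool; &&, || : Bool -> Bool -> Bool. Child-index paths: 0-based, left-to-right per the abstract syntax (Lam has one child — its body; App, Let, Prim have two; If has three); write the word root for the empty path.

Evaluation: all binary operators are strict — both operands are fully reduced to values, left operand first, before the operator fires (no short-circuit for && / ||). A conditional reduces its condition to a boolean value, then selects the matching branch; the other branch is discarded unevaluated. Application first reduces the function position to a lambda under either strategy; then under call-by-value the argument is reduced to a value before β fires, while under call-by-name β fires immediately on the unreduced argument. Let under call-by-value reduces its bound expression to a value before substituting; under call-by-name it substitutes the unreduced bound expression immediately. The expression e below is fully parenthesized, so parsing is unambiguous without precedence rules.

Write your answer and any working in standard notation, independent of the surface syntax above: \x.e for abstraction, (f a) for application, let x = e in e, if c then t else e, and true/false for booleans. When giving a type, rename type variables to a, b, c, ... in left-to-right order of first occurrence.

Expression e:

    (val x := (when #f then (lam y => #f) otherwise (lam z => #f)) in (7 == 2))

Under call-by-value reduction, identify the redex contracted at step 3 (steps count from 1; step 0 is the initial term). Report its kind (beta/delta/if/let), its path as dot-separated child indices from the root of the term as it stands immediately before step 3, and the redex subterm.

Derivation:
step 0: (let x = (if false then (\y.false) else (\z.false)) in (7 == 2))
step 1: [if@0] (let x = (\z.false) in (7 == 2))
step 2: [let@root] (7 == 2)
step 3: [delta@root] false

Answer: delta at root : (7 == 2)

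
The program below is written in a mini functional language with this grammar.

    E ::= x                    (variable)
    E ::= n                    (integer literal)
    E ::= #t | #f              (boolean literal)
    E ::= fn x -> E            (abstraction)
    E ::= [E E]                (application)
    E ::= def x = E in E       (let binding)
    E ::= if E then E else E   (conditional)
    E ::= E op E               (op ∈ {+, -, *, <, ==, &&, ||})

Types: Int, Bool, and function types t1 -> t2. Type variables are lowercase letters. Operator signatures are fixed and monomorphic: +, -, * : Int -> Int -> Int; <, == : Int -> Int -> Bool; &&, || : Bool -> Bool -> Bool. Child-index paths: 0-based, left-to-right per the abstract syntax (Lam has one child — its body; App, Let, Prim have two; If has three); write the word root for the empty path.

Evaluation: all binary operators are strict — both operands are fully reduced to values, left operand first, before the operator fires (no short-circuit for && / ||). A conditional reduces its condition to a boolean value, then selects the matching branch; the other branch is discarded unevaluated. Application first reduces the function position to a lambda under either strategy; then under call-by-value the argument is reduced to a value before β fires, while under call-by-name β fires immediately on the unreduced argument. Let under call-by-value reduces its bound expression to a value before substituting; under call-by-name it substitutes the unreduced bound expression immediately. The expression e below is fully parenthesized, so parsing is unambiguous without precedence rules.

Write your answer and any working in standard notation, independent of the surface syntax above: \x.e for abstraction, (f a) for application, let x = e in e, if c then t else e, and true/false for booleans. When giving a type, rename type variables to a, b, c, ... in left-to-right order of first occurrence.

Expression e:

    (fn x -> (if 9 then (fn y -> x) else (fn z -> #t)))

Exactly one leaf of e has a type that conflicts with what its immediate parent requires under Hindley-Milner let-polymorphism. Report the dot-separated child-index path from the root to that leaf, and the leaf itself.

Derivation:
  unify Int ~ Bool
  FAIL: mismatch Int ~ Bool

Answer: 0.0 : 9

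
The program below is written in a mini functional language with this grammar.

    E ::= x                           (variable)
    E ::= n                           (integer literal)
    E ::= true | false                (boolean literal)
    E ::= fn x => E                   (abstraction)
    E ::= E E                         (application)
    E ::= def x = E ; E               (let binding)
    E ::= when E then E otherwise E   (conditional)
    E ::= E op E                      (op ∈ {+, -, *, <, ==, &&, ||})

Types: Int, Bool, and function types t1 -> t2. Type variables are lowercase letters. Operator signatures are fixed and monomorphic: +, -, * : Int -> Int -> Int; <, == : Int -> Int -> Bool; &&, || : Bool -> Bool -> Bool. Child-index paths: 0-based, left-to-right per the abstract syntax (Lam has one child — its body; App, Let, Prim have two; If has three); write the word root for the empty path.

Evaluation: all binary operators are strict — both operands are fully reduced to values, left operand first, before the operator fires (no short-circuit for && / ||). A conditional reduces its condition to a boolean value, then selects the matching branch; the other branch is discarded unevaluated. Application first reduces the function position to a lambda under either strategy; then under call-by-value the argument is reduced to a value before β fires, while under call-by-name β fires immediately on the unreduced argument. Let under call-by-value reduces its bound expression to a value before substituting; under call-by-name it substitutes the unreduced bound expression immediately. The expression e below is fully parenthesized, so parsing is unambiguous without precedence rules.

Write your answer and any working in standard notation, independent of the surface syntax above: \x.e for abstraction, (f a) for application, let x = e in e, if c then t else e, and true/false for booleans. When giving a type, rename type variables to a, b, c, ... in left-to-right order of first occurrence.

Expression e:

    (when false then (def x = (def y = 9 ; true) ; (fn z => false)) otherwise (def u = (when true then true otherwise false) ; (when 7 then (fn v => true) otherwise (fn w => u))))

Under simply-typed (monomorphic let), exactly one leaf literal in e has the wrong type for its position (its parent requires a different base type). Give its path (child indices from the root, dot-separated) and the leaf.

Trace:
  unify Bool ~ Bool
let y : Int
let x : Bool
\z._ : a -> Bool
  unify Bool ~ Bool
  unify Bool ~ Bool
let u : Bool
  unify Int ~ Bool
  FAIL: mismatch Int ~ Bool

Answer: 2.1.0 : 7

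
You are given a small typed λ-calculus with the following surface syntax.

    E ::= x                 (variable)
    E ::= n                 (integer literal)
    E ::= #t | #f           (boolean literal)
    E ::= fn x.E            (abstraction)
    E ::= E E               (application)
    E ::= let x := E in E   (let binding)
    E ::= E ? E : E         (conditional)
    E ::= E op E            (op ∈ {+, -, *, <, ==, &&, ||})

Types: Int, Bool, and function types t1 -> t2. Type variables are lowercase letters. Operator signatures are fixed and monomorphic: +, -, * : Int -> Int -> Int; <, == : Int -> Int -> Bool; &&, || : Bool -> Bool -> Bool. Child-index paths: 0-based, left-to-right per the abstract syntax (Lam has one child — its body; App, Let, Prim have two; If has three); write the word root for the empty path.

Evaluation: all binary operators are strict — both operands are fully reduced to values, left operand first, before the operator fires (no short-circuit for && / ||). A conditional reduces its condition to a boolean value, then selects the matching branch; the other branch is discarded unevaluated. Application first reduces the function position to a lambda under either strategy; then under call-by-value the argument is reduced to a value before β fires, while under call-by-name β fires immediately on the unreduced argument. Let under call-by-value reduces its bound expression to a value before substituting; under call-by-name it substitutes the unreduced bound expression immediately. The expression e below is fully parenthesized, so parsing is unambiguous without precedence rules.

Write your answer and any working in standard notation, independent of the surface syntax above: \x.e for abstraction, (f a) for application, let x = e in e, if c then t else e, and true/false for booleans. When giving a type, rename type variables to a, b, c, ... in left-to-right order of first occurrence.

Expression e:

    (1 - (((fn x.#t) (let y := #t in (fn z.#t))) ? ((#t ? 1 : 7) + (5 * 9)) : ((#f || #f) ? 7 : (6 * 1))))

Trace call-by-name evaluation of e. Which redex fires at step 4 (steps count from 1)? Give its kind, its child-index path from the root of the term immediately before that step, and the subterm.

Working:
step 0: (1 - (if ((\x.true) (let y = true in (\z.true))) then ((if true then 1 else 7) + (5 * 9)) else (if (false || false) then 7 else (6 * 1))))
step 1: [beta@1.0] (1 - (if true then ((if true then 1 else 7) + (5 * 9)) else (if (false || false) then 7 else (6 * 1))))
step 2: [if@1] (1 - ((if true then 1 else 7) + (5 * 9)))
step 3: [if@1.0] (1 - (1 + (5 * 9)))
step 4: [delta@1.1] (1 - (1 + 45))

Answer: delta at 1.1 : (5 * 9)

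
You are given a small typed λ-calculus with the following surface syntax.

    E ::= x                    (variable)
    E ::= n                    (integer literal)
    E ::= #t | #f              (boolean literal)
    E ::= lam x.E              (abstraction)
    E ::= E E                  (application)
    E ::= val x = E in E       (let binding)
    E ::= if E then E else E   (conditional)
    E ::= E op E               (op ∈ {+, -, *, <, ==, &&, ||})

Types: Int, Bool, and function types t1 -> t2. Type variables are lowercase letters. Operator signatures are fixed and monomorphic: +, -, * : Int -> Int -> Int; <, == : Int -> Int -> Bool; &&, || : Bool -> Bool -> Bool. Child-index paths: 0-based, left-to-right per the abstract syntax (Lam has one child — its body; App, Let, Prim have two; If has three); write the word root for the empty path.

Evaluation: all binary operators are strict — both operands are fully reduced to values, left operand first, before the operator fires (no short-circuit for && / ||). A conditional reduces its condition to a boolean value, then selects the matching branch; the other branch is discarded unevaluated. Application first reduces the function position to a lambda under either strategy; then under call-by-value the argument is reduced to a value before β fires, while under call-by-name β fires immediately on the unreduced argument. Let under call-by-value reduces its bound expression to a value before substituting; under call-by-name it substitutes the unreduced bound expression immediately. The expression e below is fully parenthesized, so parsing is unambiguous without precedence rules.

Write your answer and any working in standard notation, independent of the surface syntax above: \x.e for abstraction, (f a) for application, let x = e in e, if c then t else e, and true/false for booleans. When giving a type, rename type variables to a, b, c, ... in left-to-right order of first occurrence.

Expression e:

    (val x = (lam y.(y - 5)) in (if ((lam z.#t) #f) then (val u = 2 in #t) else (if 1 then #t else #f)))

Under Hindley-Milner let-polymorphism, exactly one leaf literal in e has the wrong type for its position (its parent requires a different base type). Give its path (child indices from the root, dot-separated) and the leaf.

Answer: 1.2.0 : 1

Derivation:
y : a
  unify a ~ Int
  unify Int ~ Int
\y._ : Int -> Int
let x : Int -> Int
\z._ : b -> Bool
  unify b -> Bool ~ Bool -> c
  unify b ~ Bool
  unify Bool ~ c
_ _ : Bool
  unify Bool ~ Bool
let u : Int
  unify Int ~ Bool
  FAIL: mismatch Int ~ Bool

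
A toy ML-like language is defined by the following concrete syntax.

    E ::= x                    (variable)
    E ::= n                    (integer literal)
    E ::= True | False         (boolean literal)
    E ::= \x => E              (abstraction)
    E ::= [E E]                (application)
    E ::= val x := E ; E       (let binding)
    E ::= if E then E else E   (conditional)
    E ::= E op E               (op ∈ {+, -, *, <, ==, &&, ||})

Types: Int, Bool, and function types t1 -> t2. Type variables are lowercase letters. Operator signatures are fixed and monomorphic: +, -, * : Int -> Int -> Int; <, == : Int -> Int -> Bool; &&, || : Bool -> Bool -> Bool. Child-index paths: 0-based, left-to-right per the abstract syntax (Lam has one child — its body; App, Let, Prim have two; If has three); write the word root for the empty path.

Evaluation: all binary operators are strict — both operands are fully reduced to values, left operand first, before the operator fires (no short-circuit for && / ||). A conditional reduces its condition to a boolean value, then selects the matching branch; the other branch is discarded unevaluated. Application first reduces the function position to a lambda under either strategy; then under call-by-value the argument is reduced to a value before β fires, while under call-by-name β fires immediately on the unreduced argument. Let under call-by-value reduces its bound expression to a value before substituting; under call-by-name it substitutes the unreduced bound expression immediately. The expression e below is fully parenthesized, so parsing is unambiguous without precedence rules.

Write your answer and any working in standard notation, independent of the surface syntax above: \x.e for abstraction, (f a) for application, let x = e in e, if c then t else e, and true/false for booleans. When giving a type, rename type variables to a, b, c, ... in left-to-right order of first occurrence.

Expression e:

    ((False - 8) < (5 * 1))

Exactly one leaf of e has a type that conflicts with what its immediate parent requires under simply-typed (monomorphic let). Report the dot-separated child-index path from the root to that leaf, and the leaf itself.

Working:
  unify Bool ~ Int
  FAIL: mismatch Bool ~ Int

Answer: 0.0 : false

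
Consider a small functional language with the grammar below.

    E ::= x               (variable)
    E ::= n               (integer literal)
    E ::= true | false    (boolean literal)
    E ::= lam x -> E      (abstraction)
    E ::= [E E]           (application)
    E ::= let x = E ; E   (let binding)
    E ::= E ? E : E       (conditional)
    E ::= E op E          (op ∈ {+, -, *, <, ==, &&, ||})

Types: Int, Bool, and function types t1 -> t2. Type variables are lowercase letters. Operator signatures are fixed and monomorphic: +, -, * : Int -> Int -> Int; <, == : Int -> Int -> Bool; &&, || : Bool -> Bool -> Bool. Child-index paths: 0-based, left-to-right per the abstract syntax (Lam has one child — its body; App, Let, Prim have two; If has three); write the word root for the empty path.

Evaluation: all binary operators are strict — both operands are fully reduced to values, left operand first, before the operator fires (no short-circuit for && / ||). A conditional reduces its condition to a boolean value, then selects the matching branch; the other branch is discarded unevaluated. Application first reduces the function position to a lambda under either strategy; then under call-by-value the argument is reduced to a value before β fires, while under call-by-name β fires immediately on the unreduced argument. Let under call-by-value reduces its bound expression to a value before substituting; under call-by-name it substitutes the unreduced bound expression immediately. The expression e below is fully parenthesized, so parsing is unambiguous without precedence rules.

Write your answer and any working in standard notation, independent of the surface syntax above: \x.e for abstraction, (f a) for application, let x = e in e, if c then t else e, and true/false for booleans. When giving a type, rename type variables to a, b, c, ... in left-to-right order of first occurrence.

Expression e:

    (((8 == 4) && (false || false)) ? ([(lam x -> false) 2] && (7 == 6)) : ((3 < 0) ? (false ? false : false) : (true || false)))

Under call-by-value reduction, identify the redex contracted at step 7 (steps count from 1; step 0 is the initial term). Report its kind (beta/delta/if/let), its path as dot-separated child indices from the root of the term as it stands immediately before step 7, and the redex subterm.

Trace:
step 0: (if ((8 == 4) && (false || false)) then (((\x.false) 2) && (7 == 6)) else (if (3 < 0) then (if false then false else false) else (true || false)))
step 1: [delta@0.0] (if (false && (false || false)) then (((\x.false) 2) && (7 == 6)) else (if (3 < 0) then (if false then false else false) else (true || false)))
step 2: [delta@0.1] (if (false && false) then (((\x.false) 2) && (7 == 6)) else (if (3 < 0) then (if false then false else false) else (true || false)))
step 3: [delta@0] (if false then (((\x.false) 2) && (7 == 6)) else (if (3 < 0) then (if false then false else false) else (true || false)))
step 4: [if@root] (if (3 < 0) then (if false then false else false) else (true || false))
step 5: [delta@0] (if false then (if false then false else false) else (true || false))
step 6: [if@root] (true || false)
step 7: [delta@root] true

Answer: delta at root : (true || false)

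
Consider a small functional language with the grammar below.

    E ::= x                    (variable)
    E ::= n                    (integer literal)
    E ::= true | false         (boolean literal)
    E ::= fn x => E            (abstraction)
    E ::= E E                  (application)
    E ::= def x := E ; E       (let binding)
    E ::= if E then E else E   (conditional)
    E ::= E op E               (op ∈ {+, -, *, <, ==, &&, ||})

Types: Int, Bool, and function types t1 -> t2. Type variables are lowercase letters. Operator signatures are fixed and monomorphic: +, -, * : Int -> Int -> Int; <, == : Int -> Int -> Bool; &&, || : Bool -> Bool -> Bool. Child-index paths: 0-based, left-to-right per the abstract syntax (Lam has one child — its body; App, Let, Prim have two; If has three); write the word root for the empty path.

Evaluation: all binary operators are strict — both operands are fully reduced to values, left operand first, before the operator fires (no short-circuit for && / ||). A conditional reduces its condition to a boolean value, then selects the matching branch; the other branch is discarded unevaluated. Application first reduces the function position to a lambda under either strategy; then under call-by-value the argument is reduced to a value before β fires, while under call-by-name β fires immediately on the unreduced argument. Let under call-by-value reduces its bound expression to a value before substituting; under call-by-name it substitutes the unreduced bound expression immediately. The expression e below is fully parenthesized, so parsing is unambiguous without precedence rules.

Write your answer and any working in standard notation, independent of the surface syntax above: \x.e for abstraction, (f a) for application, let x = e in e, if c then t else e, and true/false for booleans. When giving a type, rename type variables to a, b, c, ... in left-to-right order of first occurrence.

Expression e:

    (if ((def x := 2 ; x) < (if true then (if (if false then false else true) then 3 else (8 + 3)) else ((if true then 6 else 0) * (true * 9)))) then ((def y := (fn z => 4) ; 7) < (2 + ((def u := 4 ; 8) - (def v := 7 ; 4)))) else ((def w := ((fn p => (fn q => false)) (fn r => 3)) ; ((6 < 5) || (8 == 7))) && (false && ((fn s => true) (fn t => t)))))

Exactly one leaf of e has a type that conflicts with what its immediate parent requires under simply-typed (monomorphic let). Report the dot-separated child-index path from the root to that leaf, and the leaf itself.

Answer: 0.1.2.1.0 : true

Working:
let x : Int
x : Int
  unify Int ~ Int
  unify Bool ~ Bool
  unify Bool ~ Bool
  unify Bool ~ Bool
  unify Bool ~ Bool
  unify Int ~ Int
  unify Int ~ Int
  unify Int ~ Int
  unify Bool ~ Bool
  unify Int ~ Int
  unify Int ~ Int
  unify Bool ~ Int
  FAIL: mismatch Bool ~ Int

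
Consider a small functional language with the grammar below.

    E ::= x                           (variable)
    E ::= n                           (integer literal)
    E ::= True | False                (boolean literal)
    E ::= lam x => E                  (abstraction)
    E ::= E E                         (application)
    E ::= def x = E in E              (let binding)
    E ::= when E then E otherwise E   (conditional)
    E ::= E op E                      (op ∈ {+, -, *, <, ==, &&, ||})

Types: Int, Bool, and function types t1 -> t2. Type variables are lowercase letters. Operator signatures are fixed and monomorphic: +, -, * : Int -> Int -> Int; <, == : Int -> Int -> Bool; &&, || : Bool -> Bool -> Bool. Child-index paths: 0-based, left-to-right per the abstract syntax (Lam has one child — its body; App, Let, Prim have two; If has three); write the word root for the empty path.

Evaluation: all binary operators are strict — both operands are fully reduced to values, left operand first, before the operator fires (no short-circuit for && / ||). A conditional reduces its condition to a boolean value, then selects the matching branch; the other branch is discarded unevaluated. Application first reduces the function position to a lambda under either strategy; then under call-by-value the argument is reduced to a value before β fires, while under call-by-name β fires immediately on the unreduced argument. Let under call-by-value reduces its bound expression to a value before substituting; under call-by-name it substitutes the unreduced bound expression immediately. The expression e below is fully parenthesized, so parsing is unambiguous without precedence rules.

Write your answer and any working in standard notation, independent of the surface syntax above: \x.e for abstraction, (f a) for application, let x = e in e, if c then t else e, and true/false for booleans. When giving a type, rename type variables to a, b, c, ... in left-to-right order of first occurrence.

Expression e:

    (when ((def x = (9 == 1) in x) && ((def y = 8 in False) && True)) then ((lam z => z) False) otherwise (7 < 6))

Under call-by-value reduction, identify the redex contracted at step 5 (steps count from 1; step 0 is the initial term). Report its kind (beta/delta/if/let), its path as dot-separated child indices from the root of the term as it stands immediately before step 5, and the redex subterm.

Trace:
step 0: (if ((let x = (9 == 1) in x) && ((let y = 8 in false) && true)) then ((\z.z) false) else (7 < 6))
step 1: [delta@0.0.0] (if ((let x = false in x) && ((let y = 8 in false) && true)) then ((\z.z) false) else (7 < 6))
step 2: [let@0.0] (if (false && ((let y = 8 in false) && true)) then ((\z.z) false) else (7 < 6))
step 3: [let@0.1.0] (if (false && (false && true)) then ((\z.z) false) else (7 < 6))
step 4: [delta@0.1] (if (false && false) then ((\z.z) false) else (7 < 6))
step 5: [delta@0] (if false then ((\z.z) false) else (7 < 6))

Answer: delta at 0 : (false && false)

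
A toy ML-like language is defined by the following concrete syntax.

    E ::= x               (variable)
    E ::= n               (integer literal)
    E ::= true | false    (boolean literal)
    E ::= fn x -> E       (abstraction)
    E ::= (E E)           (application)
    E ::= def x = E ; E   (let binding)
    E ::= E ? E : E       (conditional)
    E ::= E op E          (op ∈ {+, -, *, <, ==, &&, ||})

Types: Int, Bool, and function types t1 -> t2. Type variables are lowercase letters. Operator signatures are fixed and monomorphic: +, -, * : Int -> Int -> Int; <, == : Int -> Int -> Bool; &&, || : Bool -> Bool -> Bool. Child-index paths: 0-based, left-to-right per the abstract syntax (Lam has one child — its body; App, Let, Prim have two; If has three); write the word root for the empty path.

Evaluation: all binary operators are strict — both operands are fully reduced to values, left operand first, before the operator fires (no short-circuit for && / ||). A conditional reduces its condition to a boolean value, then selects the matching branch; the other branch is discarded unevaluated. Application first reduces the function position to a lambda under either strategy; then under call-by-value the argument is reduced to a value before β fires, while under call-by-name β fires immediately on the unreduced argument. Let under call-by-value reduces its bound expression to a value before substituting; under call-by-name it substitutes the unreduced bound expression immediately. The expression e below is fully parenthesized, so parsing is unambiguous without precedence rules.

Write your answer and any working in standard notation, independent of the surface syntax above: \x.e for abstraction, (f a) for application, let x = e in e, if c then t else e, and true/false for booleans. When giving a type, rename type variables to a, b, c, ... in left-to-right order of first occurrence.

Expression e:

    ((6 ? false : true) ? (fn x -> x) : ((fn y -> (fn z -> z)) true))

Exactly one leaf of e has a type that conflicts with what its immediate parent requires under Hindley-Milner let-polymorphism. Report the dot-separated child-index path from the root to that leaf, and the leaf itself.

Answer: 0.0 : 6

Derivation:
  unify Int ~ Bool
  FAIL: mismatch Int ~ Bool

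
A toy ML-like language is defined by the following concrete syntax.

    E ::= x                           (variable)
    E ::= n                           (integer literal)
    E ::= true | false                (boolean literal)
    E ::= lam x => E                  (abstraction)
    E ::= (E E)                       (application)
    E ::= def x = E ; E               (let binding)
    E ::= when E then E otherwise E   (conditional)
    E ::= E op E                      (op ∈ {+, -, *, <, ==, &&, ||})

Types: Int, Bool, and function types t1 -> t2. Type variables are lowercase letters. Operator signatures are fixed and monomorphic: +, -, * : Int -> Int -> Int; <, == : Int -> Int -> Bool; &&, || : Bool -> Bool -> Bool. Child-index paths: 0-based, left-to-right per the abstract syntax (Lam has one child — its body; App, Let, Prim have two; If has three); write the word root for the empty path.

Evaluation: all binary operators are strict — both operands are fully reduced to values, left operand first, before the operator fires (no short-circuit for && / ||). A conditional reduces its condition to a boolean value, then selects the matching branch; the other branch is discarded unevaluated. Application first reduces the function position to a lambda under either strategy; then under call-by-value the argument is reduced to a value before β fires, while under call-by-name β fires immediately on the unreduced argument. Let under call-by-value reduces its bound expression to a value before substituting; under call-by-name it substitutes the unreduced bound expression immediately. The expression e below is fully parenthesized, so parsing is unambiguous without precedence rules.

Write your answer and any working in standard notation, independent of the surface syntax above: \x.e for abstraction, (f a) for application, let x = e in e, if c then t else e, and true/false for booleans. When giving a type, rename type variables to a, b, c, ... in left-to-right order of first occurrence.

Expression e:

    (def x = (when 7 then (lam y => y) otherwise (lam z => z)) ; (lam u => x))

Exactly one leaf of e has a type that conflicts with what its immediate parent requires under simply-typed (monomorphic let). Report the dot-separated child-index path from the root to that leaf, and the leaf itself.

Answer: 0.0 : 7

Derivation:
  unify Int ~ Bool
  FAIL: mismatch Int ~ Bool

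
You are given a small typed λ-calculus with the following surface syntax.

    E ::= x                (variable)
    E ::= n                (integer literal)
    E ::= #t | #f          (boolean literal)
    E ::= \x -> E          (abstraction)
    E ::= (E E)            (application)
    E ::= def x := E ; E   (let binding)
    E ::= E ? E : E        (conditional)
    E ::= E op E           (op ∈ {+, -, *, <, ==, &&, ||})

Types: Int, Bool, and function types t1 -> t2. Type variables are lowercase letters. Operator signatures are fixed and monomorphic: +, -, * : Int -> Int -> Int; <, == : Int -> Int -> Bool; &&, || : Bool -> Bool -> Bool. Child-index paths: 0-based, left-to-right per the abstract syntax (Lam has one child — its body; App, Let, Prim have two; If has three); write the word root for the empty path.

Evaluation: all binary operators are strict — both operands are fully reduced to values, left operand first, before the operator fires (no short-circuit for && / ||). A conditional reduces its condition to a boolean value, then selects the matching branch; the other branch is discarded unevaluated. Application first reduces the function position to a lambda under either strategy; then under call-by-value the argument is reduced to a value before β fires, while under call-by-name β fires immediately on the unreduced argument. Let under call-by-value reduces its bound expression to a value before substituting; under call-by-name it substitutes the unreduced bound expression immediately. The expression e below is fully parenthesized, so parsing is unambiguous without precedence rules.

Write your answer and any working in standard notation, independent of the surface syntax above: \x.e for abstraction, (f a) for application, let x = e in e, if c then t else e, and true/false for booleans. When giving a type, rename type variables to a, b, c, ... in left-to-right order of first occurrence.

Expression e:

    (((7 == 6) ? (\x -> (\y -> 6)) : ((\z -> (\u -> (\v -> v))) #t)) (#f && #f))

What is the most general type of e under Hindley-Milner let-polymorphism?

Working:
  unify Int ~ Int
  unify Int ~ Int
  unify Bool ~ Bool
\y._ : b -> Int
\x._ : a -> b -> Int
v : e
\v._ : e -> e
\u._ : d -> e -> e
\z._ : c -> d -> e -> e
  unify c -> d -> e -> e ~ Bool -> f
  unify c ~ Bool
  unify d -> e -> e ~ f
_ _ : d -> e -> e
  unify a -> b -> Int ~ d -> e -> e
  unify a ~ d
  unify b -> Int ~ e -> e
  unify b ~ e
  unify Int ~ e
  unify Bool ~ Bool
  unify Bool ~ Bool
  unify d -> Int -> Int ~ Bool -> g
  unify d ~ Bool
  unify Int -> Int ~ g
_ _ : Int -> Int

Answer: Int -> Int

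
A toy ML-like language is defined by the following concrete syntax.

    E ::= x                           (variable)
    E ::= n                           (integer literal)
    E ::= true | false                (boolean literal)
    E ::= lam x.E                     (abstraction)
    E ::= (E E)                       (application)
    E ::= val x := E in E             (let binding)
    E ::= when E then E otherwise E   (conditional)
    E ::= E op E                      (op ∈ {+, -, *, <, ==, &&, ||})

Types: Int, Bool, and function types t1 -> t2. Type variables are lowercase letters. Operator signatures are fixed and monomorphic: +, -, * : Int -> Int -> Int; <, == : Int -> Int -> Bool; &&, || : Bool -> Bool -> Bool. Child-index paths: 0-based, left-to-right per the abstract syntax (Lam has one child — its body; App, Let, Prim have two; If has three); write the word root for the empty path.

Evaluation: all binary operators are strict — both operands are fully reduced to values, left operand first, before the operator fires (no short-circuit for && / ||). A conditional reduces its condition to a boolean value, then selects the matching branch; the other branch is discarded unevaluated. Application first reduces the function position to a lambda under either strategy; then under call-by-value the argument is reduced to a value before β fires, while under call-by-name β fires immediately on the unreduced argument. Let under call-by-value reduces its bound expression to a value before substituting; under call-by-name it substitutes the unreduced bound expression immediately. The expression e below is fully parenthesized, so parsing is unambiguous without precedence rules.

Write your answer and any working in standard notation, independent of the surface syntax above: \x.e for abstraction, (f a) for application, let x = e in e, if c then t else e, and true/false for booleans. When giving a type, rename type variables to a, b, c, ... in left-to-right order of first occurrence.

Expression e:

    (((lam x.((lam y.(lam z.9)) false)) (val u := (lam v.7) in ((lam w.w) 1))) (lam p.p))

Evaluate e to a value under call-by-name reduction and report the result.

Answer: 9

Derivation:
step 0: (((\x.((\y.(\z.9)) false)) (let u = (\v.7) in ((\w.w) 1))) (\p.p))
step 1: [beta@0] (((\y.(\z.9)) false) (\p.p))
step 2: [beta@0] ((\z.9) (\p.p))
step 3: [beta@root] 9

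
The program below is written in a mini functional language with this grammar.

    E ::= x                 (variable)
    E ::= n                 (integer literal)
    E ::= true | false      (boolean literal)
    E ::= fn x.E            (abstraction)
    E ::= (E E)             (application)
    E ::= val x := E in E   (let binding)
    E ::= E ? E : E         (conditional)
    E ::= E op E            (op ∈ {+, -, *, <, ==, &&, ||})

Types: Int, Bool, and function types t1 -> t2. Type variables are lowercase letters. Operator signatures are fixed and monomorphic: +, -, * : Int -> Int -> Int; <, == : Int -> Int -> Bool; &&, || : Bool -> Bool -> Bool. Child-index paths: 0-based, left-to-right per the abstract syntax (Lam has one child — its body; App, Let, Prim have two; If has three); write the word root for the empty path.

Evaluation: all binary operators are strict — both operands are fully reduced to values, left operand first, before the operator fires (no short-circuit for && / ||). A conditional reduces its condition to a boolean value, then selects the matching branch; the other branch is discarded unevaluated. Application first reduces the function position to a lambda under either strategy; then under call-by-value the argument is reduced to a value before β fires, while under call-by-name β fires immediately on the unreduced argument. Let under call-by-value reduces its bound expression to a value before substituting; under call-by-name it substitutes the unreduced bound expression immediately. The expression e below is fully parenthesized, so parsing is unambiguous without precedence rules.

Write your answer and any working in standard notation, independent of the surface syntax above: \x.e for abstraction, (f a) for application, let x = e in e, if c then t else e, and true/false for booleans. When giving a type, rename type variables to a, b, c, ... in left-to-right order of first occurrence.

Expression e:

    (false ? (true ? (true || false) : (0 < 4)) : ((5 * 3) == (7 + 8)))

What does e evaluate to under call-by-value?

Answer: true

Derivation:
step 0: (if false then (if true then (true || false) else (0 < 4)) else ((5 * 3) == (7 + 8)))
step 1: [if@root] ((5 * 3) == (7 + 8))
step 2: [delta@0] (15 == (7 + 8))
step 3: [delta@1] (15 == 15)
step 4: [delta@root] true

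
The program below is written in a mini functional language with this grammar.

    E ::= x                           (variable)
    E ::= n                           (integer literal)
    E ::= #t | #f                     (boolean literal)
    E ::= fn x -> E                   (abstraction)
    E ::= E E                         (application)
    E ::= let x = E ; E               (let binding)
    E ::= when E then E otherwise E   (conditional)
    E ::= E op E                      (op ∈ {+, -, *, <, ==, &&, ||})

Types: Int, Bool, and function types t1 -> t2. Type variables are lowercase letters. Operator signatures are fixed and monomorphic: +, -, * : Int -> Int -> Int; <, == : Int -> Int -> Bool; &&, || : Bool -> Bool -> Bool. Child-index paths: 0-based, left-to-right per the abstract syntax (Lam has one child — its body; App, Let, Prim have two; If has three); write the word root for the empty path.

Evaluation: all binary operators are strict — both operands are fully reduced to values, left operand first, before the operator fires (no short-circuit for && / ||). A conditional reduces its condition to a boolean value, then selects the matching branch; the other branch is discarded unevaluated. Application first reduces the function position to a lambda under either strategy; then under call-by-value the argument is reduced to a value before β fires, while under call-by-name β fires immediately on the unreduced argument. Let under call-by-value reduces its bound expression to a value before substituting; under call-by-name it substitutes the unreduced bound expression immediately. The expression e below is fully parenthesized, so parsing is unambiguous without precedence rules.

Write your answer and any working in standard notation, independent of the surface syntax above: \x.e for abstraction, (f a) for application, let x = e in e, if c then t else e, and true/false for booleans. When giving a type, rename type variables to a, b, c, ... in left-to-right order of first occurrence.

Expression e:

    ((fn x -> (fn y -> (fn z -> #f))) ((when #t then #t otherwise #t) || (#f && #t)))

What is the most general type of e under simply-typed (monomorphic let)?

Trace:
\z._ : c -> Bool
\y._ : b -> c -> Bool
\x._ : a -> b -> c -> Bool
  unify Bool ~ Bool
  unify Bool ~ Bool
  unify Bool ~ Bool
  unify Bool ~ Bool
  unify Bool ~ Bool
  unify Bool ~ Bool
  unify a -> b -> c -> Bool ~ Bool -> d
  unify a ~ Bool
  unify b -> c -> Bool ~ d
_ _ : b -> c -> Bool

Answer: a -> b -> Bool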